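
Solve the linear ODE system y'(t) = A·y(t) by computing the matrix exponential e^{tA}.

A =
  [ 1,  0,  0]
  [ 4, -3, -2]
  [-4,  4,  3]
e^{tA} =
  [exp(t), 0, 0]
  [2*exp(t) - 2*exp(-t), -exp(t) + 2*exp(-t), -exp(t) + exp(-t)]
  [-2*exp(t) + 2*exp(-t), 2*exp(t) - 2*exp(-t), 2*exp(t) - exp(-t)]

Strategy: write A = P · J · P⁻¹ where J is a Jordan canonical form, so e^{tA} = P · e^{tJ} · P⁻¹, and e^{tJ} can be computed block-by-block.

A has Jordan form
J =
  [-1, 0, 0]
  [ 0, 1, 0]
  [ 0, 0, 1]
(up to reordering of blocks).

Per-block formulas:
  For a 1×1 block at λ = 1: exp(t · [1]) = [e^(1t)].
  For a 1×1 block at λ = -1: exp(t · [-1]) = [e^(-1t)].

After assembling e^{tJ} and conjugating by P, we get:

e^{tA} =
  [exp(t), 0, 0]
  [2*exp(t) - 2*exp(-t), -exp(t) + 2*exp(-t), -exp(t) + exp(-t)]
  [-2*exp(t) + 2*exp(-t), 2*exp(t) - 2*exp(-t), 2*exp(t) - exp(-t)]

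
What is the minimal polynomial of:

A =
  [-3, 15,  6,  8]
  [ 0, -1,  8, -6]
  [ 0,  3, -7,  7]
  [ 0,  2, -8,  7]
x^4 + 4*x^3 - 2*x^2 - 12*x + 9

The characteristic polynomial is χ_A(x) = (x - 1)^2*(x + 3)^2, so the eigenvalues are known. The minimal polynomial is
  m_A(x) = Π_λ (x − λ)^{k_λ}
where k_λ is the size of the *largest* Jordan block for λ (equivalently, the smallest k with (A − λI)^k v = 0 for every generalised eigenvector v of λ).

  λ = -3: largest Jordan block has size 2, contributing (x + 3)^2
  λ = 1: largest Jordan block has size 2, contributing (x − 1)^2

So m_A(x) = (x - 1)^2*(x + 3)^2 = x^4 + 4*x^3 - 2*x^2 - 12*x + 9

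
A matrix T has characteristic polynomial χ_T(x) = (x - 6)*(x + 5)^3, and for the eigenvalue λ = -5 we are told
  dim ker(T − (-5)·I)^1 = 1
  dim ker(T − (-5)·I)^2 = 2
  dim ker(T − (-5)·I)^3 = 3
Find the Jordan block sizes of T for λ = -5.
Block sizes for λ = -5: [3]

From the dimensions of kernels of powers, the number of Jordan blocks of size at least j is d_j − d_{j−1} where d_j = dim ker(N^j) (with d_0 = 0). Computing the differences gives [1, 1, 1].
The number of blocks of size exactly k is (#blocks of size ≥ k) − (#blocks of size ≥ k + 1), so the partition is: 1 block(s) of size 3.
In nonincreasing order the block sizes are [3].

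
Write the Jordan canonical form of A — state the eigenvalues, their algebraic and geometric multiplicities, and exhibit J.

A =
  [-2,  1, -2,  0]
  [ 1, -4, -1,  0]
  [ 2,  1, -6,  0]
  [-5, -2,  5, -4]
J_3(-4) ⊕ J_1(-4)

The characteristic polynomial is
  det(x·I − A) = x^4 + 16*x^3 + 96*x^2 + 256*x + 256 = (x + 4)^4

Eigenvalues and multiplicities (the geometric multiplicity of λ is n − rank(A − λI), which equals the number of Jordan blocks for λ):
  λ = -4: algebraic multiplicity = 4, geometric multiplicity = 2

Determining the block sizes for each eigenvalue:
  λ = -4: with am = 4 and gm = 2, the partition is not yet determined (e.g. several partitions of 4 into 2 parts exist). Let N = A − (-4)·I. Computing rank(N^1) = 2, rank(N^2) = 1, rank(N^3) = 0; the number of blocks of size ≥ j is rank(N^{j−1}) − rank(N^j), giving [2, 1, 1]. So we have 1 block(s) of size 3, 1 block(s) of size 1 → block sizes [3, 1]

Assembling the blocks gives a Jordan form
J =
  [-4,  1,  0,  0]
  [ 0, -4,  1,  0]
  [ 0,  0, -4,  0]
  [ 0,  0,  0, -4]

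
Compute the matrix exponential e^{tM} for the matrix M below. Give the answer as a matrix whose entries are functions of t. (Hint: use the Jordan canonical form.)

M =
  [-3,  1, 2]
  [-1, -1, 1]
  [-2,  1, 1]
e^{tM} =
  [-t^2*exp(-t)/2 - 2*t*exp(-t) + exp(-t), t*exp(-t), t^2*exp(-t)/2 + 2*t*exp(-t)]
  [-t*exp(-t), exp(-t), t*exp(-t)]
  [-t^2*exp(-t)/2 - 2*t*exp(-t), t*exp(-t), t^2*exp(-t)/2 + 2*t*exp(-t) + exp(-t)]

Strategy: write M = P · J · P⁻¹ where J is a Jordan canonical form, so e^{tM} = P · e^{tJ} · P⁻¹, and e^{tJ} can be computed block-by-block.

M has Jordan form
J =
  [-1,  1,  0]
  [ 0, -1,  1]
  [ 0,  0, -1]
(up to reordering of blocks).

Per-block formulas:
  For a 3×3 Jordan block J_3(-1): exp(t · J_3(-1)) = e^(-1t)·(I + t·N + (t^2/2)·N^2), where N is the 3×3 nilpotent shift.

After assembling e^{tJ} and conjugating by P, we get:

e^{tM} =
  [-t^2*exp(-t)/2 - 2*t*exp(-t) + exp(-t), t*exp(-t), t^2*exp(-t)/2 + 2*t*exp(-t)]
  [-t*exp(-t), exp(-t), t*exp(-t)]
  [-t^2*exp(-t)/2 - 2*t*exp(-t), t*exp(-t), t^2*exp(-t)/2 + 2*t*exp(-t) + exp(-t)]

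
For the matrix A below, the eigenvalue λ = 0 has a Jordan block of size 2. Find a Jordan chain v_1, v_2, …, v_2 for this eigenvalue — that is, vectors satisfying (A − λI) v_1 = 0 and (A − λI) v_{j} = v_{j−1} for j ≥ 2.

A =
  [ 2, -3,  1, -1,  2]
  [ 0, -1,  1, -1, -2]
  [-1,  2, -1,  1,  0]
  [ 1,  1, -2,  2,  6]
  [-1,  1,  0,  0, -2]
A Jordan chain for λ = 0 of length 2:
v_1 = (2, 0, -1, 1, -1)ᵀ
v_2 = (1, 0, 0, 0, 0)ᵀ

Let N = A − (0)·I. We want v_2 with N^2 v_2 = 0 but N^1 v_2 ≠ 0; then v_{j-1} := N · v_j for j = 2, …, 2.

Pick v_2 = (1, 0, 0, 0, 0)ᵀ.
Then v_1 = N · v_2 = (2, 0, -1, 1, -1)ᵀ.

Sanity check: (A − (0)·I) v_1 = (0, 0, 0, 0, 0)ᵀ = 0. ✓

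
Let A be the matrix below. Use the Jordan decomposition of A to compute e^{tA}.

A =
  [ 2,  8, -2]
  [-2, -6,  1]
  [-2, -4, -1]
e^{tA} =
  [4*exp(-t) - 3*exp(-2*t), 8*exp(-t) - 8*exp(-2*t), -2*exp(-t) + 2*exp(-2*t)]
  [-2*exp(-t) + 2*exp(-2*t), -4*exp(-t) + 5*exp(-2*t), exp(-t) - exp(-2*t)]
  [-2*exp(-t) + 2*exp(-2*t), -4*exp(-t) + 4*exp(-2*t), exp(-t)]

Strategy: write A = P · J · P⁻¹ where J is a Jordan canonical form, so e^{tA} = P · e^{tJ} · P⁻¹, and e^{tJ} can be computed block-by-block.

A has Jordan form
J =
  [-2,  0,  0]
  [ 0, -2,  0]
  [ 0,  0, -1]
(up to reordering of blocks).

Per-block formulas:
  For a 1×1 block at λ = -1: exp(t · [-1]) = [e^(-1t)].
  For a 1×1 block at λ = -2: exp(t · [-2]) = [e^(-2t)].

After assembling e^{tJ} and conjugating by P, we get:

e^{tA} =
  [4*exp(-t) - 3*exp(-2*t), 8*exp(-t) - 8*exp(-2*t), -2*exp(-t) + 2*exp(-2*t)]
  [-2*exp(-t) + 2*exp(-2*t), -4*exp(-t) + 5*exp(-2*t), exp(-t) - exp(-2*t)]
  [-2*exp(-t) + 2*exp(-2*t), -4*exp(-t) + 4*exp(-2*t), exp(-t)]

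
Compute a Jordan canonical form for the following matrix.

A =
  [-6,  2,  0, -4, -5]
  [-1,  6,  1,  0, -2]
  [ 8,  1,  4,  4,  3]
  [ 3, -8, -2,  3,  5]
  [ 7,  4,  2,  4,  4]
J_1(-1) ⊕ J_2(3) ⊕ J_2(3)

The characteristic polynomial is
  det(x·I − A) = x^5 - 11*x^4 + 42*x^3 - 54*x^2 - 27*x + 81 = (x - 3)^4*(x + 1)

Eigenvalues and multiplicities (the geometric multiplicity of λ is n − rank(A − λI), which equals the number of Jordan blocks for λ):
  λ = -1: algebraic multiplicity = 1, geometric multiplicity = 1
  λ = 3: algebraic multiplicity = 4, geometric multiplicity = 2

Determining the block sizes for each eigenvalue:
  λ = -1: one block (gm = 1), so the single block has size am = 1 → block sizes [1]
  λ = 3: with am = 4 and gm = 2, the partition is not yet determined (e.g. several partitions of 4 into 2 parts exist). Let N = A − (3)·I. Computing rank(N^1) = 3, rank(N^2) = 1; the number of blocks of size ≥ j is rank(N^{j−1}) − rank(N^j), giving [2, 2]. So we have 2 block(s) of size 2 → block sizes [2, 2]

Assembling the blocks gives a Jordan form
J =
  [-1, 0, 0, 0, 0]
  [ 0, 3, 1, 0, 0]
  [ 0, 0, 3, 0, 0]
  [ 0, 0, 0, 3, 1]
  [ 0, 0, 0, 0, 3]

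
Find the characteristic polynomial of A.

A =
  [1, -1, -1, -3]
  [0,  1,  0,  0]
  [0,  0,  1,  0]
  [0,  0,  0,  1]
x^4 - 4*x^3 + 6*x^2 - 4*x + 1

Expanding det(x·I − A) (e.g. by cofactor expansion or by noting that A is similar to its Jordan form J, which has the same characteristic polynomial as A) gives
  χ_A(x) = x^4 - 4*x^3 + 6*x^2 - 4*x + 1
which factors as (x - 1)^4. The eigenvalues (with algebraic multiplicities) are λ = 1 with multiplicity 4.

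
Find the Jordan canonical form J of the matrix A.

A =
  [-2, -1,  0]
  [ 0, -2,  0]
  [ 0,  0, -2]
J_2(-2) ⊕ J_1(-2)

The characteristic polynomial is
  det(x·I − A) = x^3 + 6*x^2 + 12*x + 8 = (x + 2)^3

Eigenvalues and multiplicities (the geometric multiplicity of λ is n − rank(A − λI), which equals the number of Jordan blocks for λ):
  λ = -2: algebraic multiplicity = 3, geometric multiplicity = 2

Determining the block sizes for each eigenvalue:
  λ = -2: 2 blocks summing to 3 forces exactly one block of size 2 and the rest size 1 → block sizes [2, 1]

Assembling the blocks gives a Jordan form
J =
  [-2,  1,  0]
  [ 0, -2,  0]
  [ 0,  0, -2]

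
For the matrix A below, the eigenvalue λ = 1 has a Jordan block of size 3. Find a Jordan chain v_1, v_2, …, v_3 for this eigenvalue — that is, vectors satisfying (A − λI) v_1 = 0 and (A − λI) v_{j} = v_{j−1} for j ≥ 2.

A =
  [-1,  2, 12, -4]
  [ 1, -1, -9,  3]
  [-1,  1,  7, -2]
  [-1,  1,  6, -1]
A Jordan chain for λ = 1 of length 3:
v_1 = (-2, 2, -1, -1)ᵀ
v_2 = (-2, 1, -1, -1)ᵀ
v_3 = (1, 0, 0, 0)ᵀ

Let N = A − (1)·I. We want v_3 with N^3 v_3 = 0 but N^2 v_3 ≠ 0; then v_{j-1} := N · v_j for j = 3, …, 2.

Pick v_3 = (1, 0, 0, 0)ᵀ.
Then v_2 = N · v_3 = (-2, 1, -1, -1)ᵀ.
Then v_1 = N · v_2 = (-2, 2, -1, -1)ᵀ.

Sanity check: (A − (1)·I) v_1 = (0, 0, 0, 0)ᵀ = 0. ✓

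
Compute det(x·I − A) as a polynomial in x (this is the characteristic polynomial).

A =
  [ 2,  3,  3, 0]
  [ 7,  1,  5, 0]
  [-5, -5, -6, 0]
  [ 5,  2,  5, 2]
x^4 + x^3 - 3*x^2 - 5*x - 2

Expanding det(x·I − A) (e.g. by cofactor expansion or by noting that A is similar to its Jordan form J, which has the same characteristic polynomial as A) gives
  χ_A(x) = x^4 + x^3 - 3*x^2 - 5*x - 2
which factors as (x - 2)*(x + 1)^3. The eigenvalues (with algebraic multiplicities) are λ = -1 with multiplicity 3, λ = 2 with multiplicity 1.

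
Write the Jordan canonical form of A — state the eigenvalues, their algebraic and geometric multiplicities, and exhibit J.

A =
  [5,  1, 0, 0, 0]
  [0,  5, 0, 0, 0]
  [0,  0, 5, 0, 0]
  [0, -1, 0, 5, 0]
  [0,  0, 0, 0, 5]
J_2(5) ⊕ J_1(5) ⊕ J_1(5) ⊕ J_1(5)

The characteristic polynomial is
  det(x·I − A) = x^5 - 25*x^4 + 250*x^3 - 1250*x^2 + 3125*x - 3125 = (x - 5)^5

Eigenvalues and multiplicities (the geometric multiplicity of λ is n − rank(A − λI), which equals the number of Jordan blocks for λ):
  λ = 5: algebraic multiplicity = 5, geometric multiplicity = 4

Determining the block sizes for each eigenvalue:
  λ = 5: 4 blocks summing to 5 forces exactly one block of size 2 and the rest size 1 → block sizes [2, 1, 1, 1]

Assembling the blocks gives a Jordan form
J =
  [5, 1, 0, 0, 0]
  [0, 5, 0, 0, 0]
  [0, 0, 5, 0, 0]
  [0, 0, 0, 5, 0]
  [0, 0, 0, 0, 5]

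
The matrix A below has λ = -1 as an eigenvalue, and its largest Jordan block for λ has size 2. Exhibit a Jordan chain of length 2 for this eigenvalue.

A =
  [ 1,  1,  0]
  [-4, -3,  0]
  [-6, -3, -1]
A Jordan chain for λ = -1 of length 2:
v_1 = (2, -4, -6)ᵀ
v_2 = (1, 0, 0)ᵀ

Let N = A − (-1)·I. We want v_2 with N^2 v_2 = 0 but N^1 v_2 ≠ 0; then v_{j-1} := N · v_j for j = 2, …, 2.

Pick v_2 = (1, 0, 0)ᵀ.
Then v_1 = N · v_2 = (2, -4, -6)ᵀ.

Sanity check: (A − (-1)·I) v_1 = (0, 0, 0)ᵀ = 0. ✓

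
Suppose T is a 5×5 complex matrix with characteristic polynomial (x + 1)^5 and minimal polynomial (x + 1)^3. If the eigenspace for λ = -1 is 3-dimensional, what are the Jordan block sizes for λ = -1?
Block sizes for λ = -1: [3, 1, 1]

Step 1 — from the characteristic polynomial, algebraic multiplicity of λ = -1 is 5. From dim ker(T − (-1)·I) = 3, there are exactly 3 Jordan blocks for λ = -1.
Step 2 — from the minimal polynomial, the factor (x + 1)^3 tells us the largest block for λ = -1 has size 3.
Step 3 — with total size 5, 3 blocks, and largest block 3, the block sizes (in nonincreasing order) are [3, 1, 1].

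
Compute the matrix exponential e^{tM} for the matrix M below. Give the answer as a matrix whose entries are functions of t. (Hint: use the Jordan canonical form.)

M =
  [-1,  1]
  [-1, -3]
e^{tM} =
  [t*exp(-2*t) + exp(-2*t), t*exp(-2*t)]
  [-t*exp(-2*t), -t*exp(-2*t) + exp(-2*t)]

Strategy: write M = P · J · P⁻¹ where J is a Jordan canonical form, so e^{tM} = P · e^{tJ} · P⁻¹, and e^{tJ} can be computed block-by-block.

M has Jordan form
J =
  [-2,  1]
  [ 0, -2]
(up to reordering of blocks).

Per-block formulas:
  For a 2×2 Jordan block J_2(-2): exp(t · J_2(-2)) = e^(-2t)·(I + t·N), where N is the 2×2 nilpotent shift.

After assembling e^{tJ} and conjugating by P, we get:

e^{tM} =
  [t*exp(-2*t) + exp(-2*t), t*exp(-2*t)]
  [-t*exp(-2*t), -t*exp(-2*t) + exp(-2*t)]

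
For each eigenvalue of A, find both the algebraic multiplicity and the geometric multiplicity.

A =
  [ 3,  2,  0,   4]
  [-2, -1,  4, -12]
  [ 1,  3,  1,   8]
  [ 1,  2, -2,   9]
λ = 3: alg = 4, geom = 2

Step 1 — factor the characteristic polynomial to read off the algebraic multiplicities:
  χ_A(x) = (x - 3)^4

Step 2 — compute geometric multiplicities via the rank-nullity identity g(λ) = n − rank(A − λI):
  rank(A − (3)·I) = 2, so dim ker(A − (3)·I) = n − 2 = 2

Summary:
  λ = 3: algebraic multiplicity = 4, geometric multiplicity = 2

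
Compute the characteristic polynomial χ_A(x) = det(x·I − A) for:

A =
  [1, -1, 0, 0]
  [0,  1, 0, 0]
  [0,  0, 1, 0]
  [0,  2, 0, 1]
x^4 - 4*x^3 + 6*x^2 - 4*x + 1

Expanding det(x·I − A) (e.g. by cofactor expansion or by noting that A is similar to its Jordan form J, which has the same characteristic polynomial as A) gives
  χ_A(x) = x^4 - 4*x^3 + 6*x^2 - 4*x + 1
which factors as (x - 1)^4. The eigenvalues (with algebraic multiplicities) are λ = 1 with multiplicity 4.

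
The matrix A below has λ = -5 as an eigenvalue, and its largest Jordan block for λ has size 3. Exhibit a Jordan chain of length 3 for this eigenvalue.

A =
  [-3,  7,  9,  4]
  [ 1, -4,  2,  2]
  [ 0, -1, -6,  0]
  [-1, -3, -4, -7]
A Jordan chain for λ = -5 of length 3:
v_1 = (7, 1, -1, -3)ᵀ
v_2 = (2, 1, 0, -1)ᵀ
v_3 = (1, 0, 0, 0)ᵀ

Let N = A − (-5)·I. We want v_3 with N^3 v_3 = 0 but N^2 v_3 ≠ 0; then v_{j-1} := N · v_j for j = 3, …, 2.

Pick v_3 = (1, 0, 0, 0)ᵀ.
Then v_2 = N · v_3 = (2, 1, 0, -1)ᵀ.
Then v_1 = N · v_2 = (7, 1, -1, -3)ᵀ.

Sanity check: (A − (-5)·I) v_1 = (0, 0, 0, 0)ᵀ = 0. ✓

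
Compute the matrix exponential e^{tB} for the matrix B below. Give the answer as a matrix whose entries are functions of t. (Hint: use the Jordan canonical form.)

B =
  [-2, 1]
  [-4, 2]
e^{tB} =
  [1 - 2*t, t]
  [-4*t, 2*t + 1]

Strategy: write B = P · J · P⁻¹ where J is a Jordan canonical form, so e^{tB} = P · e^{tJ} · P⁻¹, and e^{tJ} can be computed block-by-block.

B has Jordan form
J =
  [0, 1]
  [0, 0]
(up to reordering of blocks).

Per-block formulas:
  For a 2×2 Jordan block J_2(0): exp(t · J_2(0)) = e^(0t)·(I + t·N), where N is the 2×2 nilpotent shift.

After assembling e^{tJ} and conjugating by P, we get:

e^{tB} =
  [1 - 2*t, t]
  [-4*t, 2*t + 1]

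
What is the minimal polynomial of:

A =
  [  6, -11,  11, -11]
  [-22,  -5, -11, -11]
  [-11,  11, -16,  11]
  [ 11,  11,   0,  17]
x^2 - x - 30

The characteristic polynomial is χ_A(x) = (x - 6)^2*(x + 5)^2, so the eigenvalues are known. The minimal polynomial is
  m_A(x) = Π_λ (x − λ)^{k_λ}
where k_λ is the size of the *largest* Jordan block for λ (equivalently, the smallest k with (A − λI)^k v = 0 for every generalised eigenvector v of λ).

  λ = -5: largest Jordan block has size 1, contributing (x + 5)
  λ = 6: largest Jordan block has size 1, contributing (x − 6)

So m_A(x) = (x - 6)*(x + 5) = x^2 - x - 30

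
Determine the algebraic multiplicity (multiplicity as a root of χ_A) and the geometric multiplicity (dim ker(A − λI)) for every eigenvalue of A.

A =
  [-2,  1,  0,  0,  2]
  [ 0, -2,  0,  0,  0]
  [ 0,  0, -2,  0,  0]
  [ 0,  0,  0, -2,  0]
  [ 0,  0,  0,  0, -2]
λ = -2: alg = 5, geom = 4

Step 1 — factor the characteristic polynomial to read off the algebraic multiplicities:
  χ_A(x) = (x + 2)^5

Step 2 — compute geometric multiplicities via the rank-nullity identity g(λ) = n − rank(A − λI):
  rank(A − (-2)·I) = 1, so dim ker(A − (-2)·I) = n − 1 = 4

Summary:
  λ = -2: algebraic multiplicity = 5, geometric multiplicity = 4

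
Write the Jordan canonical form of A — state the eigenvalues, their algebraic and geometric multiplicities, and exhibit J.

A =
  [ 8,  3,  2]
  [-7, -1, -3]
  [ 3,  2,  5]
J_3(4)

The characteristic polynomial is
  det(x·I − A) = x^3 - 12*x^2 + 48*x - 64 = (x - 4)^3

Eigenvalues and multiplicities (the geometric multiplicity of λ is n − rank(A − λI), which equals the number of Jordan blocks for λ):
  λ = 4: algebraic multiplicity = 3, geometric multiplicity = 1

Determining the block sizes for each eigenvalue:
  λ = 4: one block (gm = 1), so the single block has size am = 3 → block sizes [3]

Assembling the blocks gives a Jordan form
J =
  [4, 1, 0]
  [0, 4, 1]
  [0, 0, 4]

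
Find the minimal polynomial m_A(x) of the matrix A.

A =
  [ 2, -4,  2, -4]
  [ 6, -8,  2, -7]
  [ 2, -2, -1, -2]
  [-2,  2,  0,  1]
x^2 + 3*x + 2

The characteristic polynomial is χ_A(x) = (x + 1)^2*(x + 2)^2, so the eigenvalues are known. The minimal polynomial is
  m_A(x) = Π_λ (x − λ)^{k_λ}
where k_λ is the size of the *largest* Jordan block for λ (equivalently, the smallest k with (A − λI)^k v = 0 for every generalised eigenvector v of λ).

  λ = -2: largest Jordan block has size 1, contributing (x + 2)
  λ = -1: largest Jordan block has size 1, contributing (x + 1)

So m_A(x) = (x + 1)*(x + 2) = x^2 + 3*x + 2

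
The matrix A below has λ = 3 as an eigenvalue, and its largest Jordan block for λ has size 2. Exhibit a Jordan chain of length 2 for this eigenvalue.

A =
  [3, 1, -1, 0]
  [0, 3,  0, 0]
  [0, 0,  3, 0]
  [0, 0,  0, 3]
A Jordan chain for λ = 3 of length 2:
v_1 = (1, 0, 0, 0)ᵀ
v_2 = (0, 1, 0, 0)ᵀ

Let N = A − (3)·I. We want v_2 with N^2 v_2 = 0 but N^1 v_2 ≠ 0; then v_{j-1} := N · v_j for j = 2, …, 2.

Pick v_2 = (0, 1, 0, 0)ᵀ.
Then v_1 = N · v_2 = (1, 0, 0, 0)ᵀ.

Sanity check: (A − (3)·I) v_1 = (0, 0, 0, 0)ᵀ = 0. ✓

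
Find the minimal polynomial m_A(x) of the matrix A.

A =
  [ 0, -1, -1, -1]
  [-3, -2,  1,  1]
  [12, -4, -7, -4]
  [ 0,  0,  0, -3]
x^2 + 6*x + 9

The characteristic polynomial is χ_A(x) = (x + 3)^4, so the eigenvalues are known. The minimal polynomial is
  m_A(x) = Π_λ (x − λ)^{k_λ}
where k_λ is the size of the *largest* Jordan block for λ (equivalently, the smallest k with (A − λI)^k v = 0 for every generalised eigenvector v of λ).

  λ = -3: largest Jordan block has size 2, contributing (x + 3)^2

So m_A(x) = (x + 3)^2 = x^2 + 6*x + 9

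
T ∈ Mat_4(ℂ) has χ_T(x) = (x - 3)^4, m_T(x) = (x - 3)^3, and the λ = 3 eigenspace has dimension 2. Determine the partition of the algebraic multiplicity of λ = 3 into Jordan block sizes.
Block sizes for λ = 3: [3, 1]

Step 1 — from the characteristic polynomial, algebraic multiplicity of λ = 3 is 4. From dim ker(T − (3)·I) = 2, there are exactly 2 Jordan blocks for λ = 3.
Step 2 — from the minimal polynomial, the factor (x − 3)^3 tells us the largest block for λ = 3 has size 3.
Step 3 — with total size 4, 2 blocks, and largest block 3, the block sizes (in nonincreasing order) are [3, 1].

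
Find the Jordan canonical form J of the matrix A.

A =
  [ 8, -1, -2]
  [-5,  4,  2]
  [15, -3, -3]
J_2(3) ⊕ J_1(3)

The characteristic polynomial is
  det(x·I − A) = x^3 - 9*x^2 + 27*x - 27 = (x - 3)^3

Eigenvalues and multiplicities (the geometric multiplicity of λ is n − rank(A − λI), which equals the number of Jordan blocks for λ):
  λ = 3: algebraic multiplicity = 3, geometric multiplicity = 2

Determining the block sizes for each eigenvalue:
  λ = 3: 2 blocks summing to 3 forces exactly one block of size 2 and the rest size 1 → block sizes [2, 1]

Assembling the blocks gives a Jordan form
J =
  [3, 1, 0]
  [0, 3, 0]
  [0, 0, 3]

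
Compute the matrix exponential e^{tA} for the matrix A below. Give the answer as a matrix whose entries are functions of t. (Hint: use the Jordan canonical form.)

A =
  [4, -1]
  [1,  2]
e^{tA} =
  [t*exp(3*t) + exp(3*t), -t*exp(3*t)]
  [t*exp(3*t), -t*exp(3*t) + exp(3*t)]

Strategy: write A = P · J · P⁻¹ where J is a Jordan canonical form, so e^{tA} = P · e^{tJ} · P⁻¹, and e^{tJ} can be computed block-by-block.

A has Jordan form
J =
  [3, 1]
  [0, 3]
(up to reordering of blocks).

Per-block formulas:
  For a 2×2 Jordan block J_2(3): exp(t · J_2(3)) = e^(3t)·(I + t·N), where N is the 2×2 nilpotent shift.

After assembling e^{tJ} and conjugating by P, we get:

e^{tA} =
  [t*exp(3*t) + exp(3*t), -t*exp(3*t)]
  [t*exp(3*t), -t*exp(3*t) + exp(3*t)]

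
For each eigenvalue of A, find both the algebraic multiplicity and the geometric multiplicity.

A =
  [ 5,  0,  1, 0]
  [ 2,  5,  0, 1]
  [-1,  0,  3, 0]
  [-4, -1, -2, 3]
λ = 4: alg = 4, geom = 2

Step 1 — factor the characteristic polynomial to read off the algebraic multiplicities:
  χ_A(x) = (x - 4)^4

Step 2 — compute geometric multiplicities via the rank-nullity identity g(λ) = n − rank(A − λI):
  rank(A − (4)·I) = 2, so dim ker(A − (4)·I) = n − 2 = 2

Summary:
  λ = 4: algebraic multiplicity = 4, geometric multiplicity = 2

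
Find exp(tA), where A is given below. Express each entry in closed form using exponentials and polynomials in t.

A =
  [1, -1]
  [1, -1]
e^{tA} =
  [t + 1, -t]
  [t, 1 - t]

Strategy: write A = P · J · P⁻¹ where J is a Jordan canonical form, so e^{tA} = P · e^{tJ} · P⁻¹, and e^{tJ} can be computed block-by-block.

A has Jordan form
J =
  [0, 1]
  [0, 0]
(up to reordering of blocks).

Per-block formulas:
  For a 2×2 Jordan block J_2(0): exp(t · J_2(0)) = e^(0t)·(I + t·N), where N is the 2×2 nilpotent shift.

After assembling e^{tJ} and conjugating by P, we get:

e^{tA} =
  [t + 1, -t]
  [t, 1 - t]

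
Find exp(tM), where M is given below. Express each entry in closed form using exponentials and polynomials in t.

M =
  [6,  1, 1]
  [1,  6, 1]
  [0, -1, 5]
e^{tM} =
  [t*exp(6*t) + exp(5*t), exp(6*t) - exp(5*t), t*exp(6*t)]
  [t*exp(6*t), exp(6*t), t*exp(6*t)]
  [-t*exp(6*t) + exp(6*t) - exp(5*t), -exp(6*t) + exp(5*t), -t*exp(6*t) + exp(6*t)]

Strategy: write M = P · J · P⁻¹ where J is a Jordan canonical form, so e^{tM} = P · e^{tJ} · P⁻¹, and e^{tJ} can be computed block-by-block.

M has Jordan form
J =
  [5, 0, 0]
  [0, 6, 1]
  [0, 0, 6]
(up to reordering of blocks).

Per-block formulas:
  For a 2×2 Jordan block J_2(6): exp(t · J_2(6)) = e^(6t)·(I + t·N), where N is the 2×2 nilpotent shift.
  For a 1×1 block at λ = 5: exp(t · [5]) = [e^(5t)].

After assembling e^{tJ} and conjugating by P, we get:

e^{tM} =
  [t*exp(6*t) + exp(5*t), exp(6*t) - exp(5*t), t*exp(6*t)]
  [t*exp(6*t), exp(6*t), t*exp(6*t)]
  [-t*exp(6*t) + exp(6*t) - exp(5*t), -exp(6*t) + exp(5*t), -t*exp(6*t) + exp(6*t)]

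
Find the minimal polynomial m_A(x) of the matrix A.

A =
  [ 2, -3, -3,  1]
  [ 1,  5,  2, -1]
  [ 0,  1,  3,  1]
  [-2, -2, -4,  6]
x^3 - 12*x^2 + 48*x - 64

The characteristic polynomial is χ_A(x) = (x - 4)^4, so the eigenvalues are known. The minimal polynomial is
  m_A(x) = Π_λ (x − λ)^{k_λ}
where k_λ is the size of the *largest* Jordan block for λ (equivalently, the smallest k with (A − λI)^k v = 0 for every generalised eigenvector v of λ).

  λ = 4: largest Jordan block has size 3, contributing (x − 4)^3

So m_A(x) = (x - 4)^3 = x^3 - 12*x^2 + 48*x - 64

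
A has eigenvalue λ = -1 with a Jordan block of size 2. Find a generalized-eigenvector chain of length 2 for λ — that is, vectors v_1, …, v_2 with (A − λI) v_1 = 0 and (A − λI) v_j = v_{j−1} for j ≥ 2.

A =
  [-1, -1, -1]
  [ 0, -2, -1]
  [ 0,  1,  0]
A Jordan chain for λ = -1 of length 2:
v_1 = (-1, -1, 1)ᵀ
v_2 = (0, 1, 0)ᵀ

Let N = A − (-1)·I. We want v_2 with N^2 v_2 = 0 but N^1 v_2 ≠ 0; then v_{j-1} := N · v_j for j = 2, …, 2.

Pick v_2 = (0, 1, 0)ᵀ.
Then v_1 = N · v_2 = (-1, -1, 1)ᵀ.

Sanity check: (A − (-1)·I) v_1 = (0, 0, 0)ᵀ = 0. ✓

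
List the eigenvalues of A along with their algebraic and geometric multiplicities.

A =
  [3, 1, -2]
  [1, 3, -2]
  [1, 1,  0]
λ = 2: alg = 3, geom = 2

Step 1 — factor the characteristic polynomial to read off the algebraic multiplicities:
  χ_A(x) = (x - 2)^3

Step 2 — compute geometric multiplicities via the rank-nullity identity g(λ) = n − rank(A − λI):
  rank(A − (2)·I) = 1, so dim ker(A − (2)·I) = n − 1 = 2

Summary:
  λ = 2: algebraic multiplicity = 3, geometric multiplicity = 2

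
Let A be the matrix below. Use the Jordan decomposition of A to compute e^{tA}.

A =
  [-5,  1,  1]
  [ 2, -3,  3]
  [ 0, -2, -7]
e^{tA} =
  [t^2*exp(-5*t) + exp(-5*t), t*exp(-5*t), t^2*exp(-5*t)/2 + t*exp(-5*t)]
  [2*t^2*exp(-5*t) + 2*t*exp(-5*t), 2*t*exp(-5*t) + exp(-5*t), t^2*exp(-5*t) + 3*t*exp(-5*t)]
  [-2*t^2*exp(-5*t), -2*t*exp(-5*t), -t^2*exp(-5*t) - 2*t*exp(-5*t) + exp(-5*t)]

Strategy: write A = P · J · P⁻¹ where J is a Jordan canonical form, so e^{tA} = P · e^{tJ} · P⁻¹, and e^{tJ} can be computed block-by-block.

A has Jordan form
J =
  [-5,  1,  0]
  [ 0, -5,  1]
  [ 0,  0, -5]
(up to reordering of blocks).

Per-block formulas:
  For a 3×3 Jordan block J_3(-5): exp(t · J_3(-5)) = e^(-5t)·(I + t·N + (t^2/2)·N^2), where N is the 3×3 nilpotent shift.

After assembling e^{tJ} and conjugating by P, we get:

e^{tA} =
  [t^2*exp(-5*t) + exp(-5*t), t*exp(-5*t), t^2*exp(-5*t)/2 + t*exp(-5*t)]
  [2*t^2*exp(-5*t) + 2*t*exp(-5*t), 2*t*exp(-5*t) + exp(-5*t), t^2*exp(-5*t) + 3*t*exp(-5*t)]
  [-2*t^2*exp(-5*t), -2*t*exp(-5*t), -t^2*exp(-5*t) - 2*t*exp(-5*t) + exp(-5*t)]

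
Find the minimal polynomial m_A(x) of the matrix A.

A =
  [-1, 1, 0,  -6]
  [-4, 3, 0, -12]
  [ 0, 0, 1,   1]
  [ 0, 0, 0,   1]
x^2 - 2*x + 1

The characteristic polynomial is χ_A(x) = (x - 1)^4, so the eigenvalues are known. The minimal polynomial is
  m_A(x) = Π_λ (x − λ)^{k_λ}
where k_λ is the size of the *largest* Jordan block for λ (equivalently, the smallest k with (A − λI)^k v = 0 for every generalised eigenvector v of λ).

  λ = 1: largest Jordan block has size 2, contributing (x − 1)^2

So m_A(x) = (x - 1)^2 = x^2 - 2*x + 1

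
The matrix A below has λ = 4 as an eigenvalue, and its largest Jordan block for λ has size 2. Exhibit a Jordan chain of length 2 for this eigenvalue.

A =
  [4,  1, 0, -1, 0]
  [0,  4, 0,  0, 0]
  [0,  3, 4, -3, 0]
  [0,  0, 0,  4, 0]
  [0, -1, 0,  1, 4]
A Jordan chain for λ = 4 of length 2:
v_1 = (1, 0, 3, 0, -1)ᵀ
v_2 = (0, 1, 0, 0, 0)ᵀ

Let N = A − (4)·I. We want v_2 with N^2 v_2 = 0 but N^1 v_2 ≠ 0; then v_{j-1} := N · v_j for j = 2, …, 2.

Pick v_2 = (0, 1, 0, 0, 0)ᵀ.
Then v_1 = N · v_2 = (1, 0, 3, 0, -1)ᵀ.

Sanity check: (A − (4)·I) v_1 = (0, 0, 0, 0, 0)ᵀ = 0. ✓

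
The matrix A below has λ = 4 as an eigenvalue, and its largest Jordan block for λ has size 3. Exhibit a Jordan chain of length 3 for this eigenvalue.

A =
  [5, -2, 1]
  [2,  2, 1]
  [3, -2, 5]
A Jordan chain for λ = 4 of length 3:
v_1 = (0, 1, 2)ᵀ
v_2 = (1, 2, 3)ᵀ
v_3 = (1, 0, 0)ᵀ

Let N = A − (4)·I. We want v_3 with N^3 v_3 = 0 but N^2 v_3 ≠ 0; then v_{j-1} := N · v_j for j = 3, …, 2.

Pick v_3 = (1, 0, 0)ᵀ.
Then v_2 = N · v_3 = (1, 2, 3)ᵀ.
Then v_1 = N · v_2 = (0, 1, 2)ᵀ.

Sanity check: (A − (4)·I) v_1 = (0, 0, 0)ᵀ = 0. ✓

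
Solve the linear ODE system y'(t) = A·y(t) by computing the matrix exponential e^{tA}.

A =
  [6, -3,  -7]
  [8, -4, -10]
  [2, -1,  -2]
e^{tA} =
  [-t^2 + 6*t + 1, t^2/2 - 3*t, t^2 - 7*t]
  [-2*t^2 + 8*t, t^2 - 4*t + 1, 2*t^2 - 10*t]
  [2*t, -t, 1 - 2*t]

Strategy: write A = P · J · P⁻¹ where J is a Jordan canonical form, so e^{tA} = P · e^{tJ} · P⁻¹, and e^{tJ} can be computed block-by-block.

A has Jordan form
J =
  [0, 1, 0]
  [0, 0, 1]
  [0, 0, 0]
(up to reordering of blocks).

Per-block formulas:
  For a 3×3 Jordan block J_3(0): exp(t · J_3(0)) = e^(0t)·(I + t·N + (t^2/2)·N^2), where N is the 3×3 nilpotent shift.

After assembling e^{tJ} and conjugating by P, we get:

e^{tA} =
  [-t^2 + 6*t + 1, t^2/2 - 3*t, t^2 - 7*t]
  [-2*t^2 + 8*t, t^2 - 4*t + 1, 2*t^2 - 10*t]
  [2*t, -t, 1 - 2*t]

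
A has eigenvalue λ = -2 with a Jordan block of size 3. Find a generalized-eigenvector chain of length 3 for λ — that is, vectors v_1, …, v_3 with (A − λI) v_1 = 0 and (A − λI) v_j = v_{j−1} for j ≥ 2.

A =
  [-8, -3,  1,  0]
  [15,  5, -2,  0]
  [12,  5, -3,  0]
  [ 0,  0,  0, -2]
A Jordan chain for λ = -2 of length 3:
v_1 = (3, -9, -9, 0)ᵀ
v_2 = (-6, 15, 12, 0)ᵀ
v_3 = (1, 0, 0, 0)ᵀ

Let N = A − (-2)·I. We want v_3 with N^3 v_3 = 0 but N^2 v_3 ≠ 0; then v_{j-1} := N · v_j for j = 3, …, 2.

Pick v_3 = (1, 0, 0, 0)ᵀ.
Then v_2 = N · v_3 = (-6, 15, 12, 0)ᵀ.
Then v_1 = N · v_2 = (3, -9, -9, 0)ᵀ.

Sanity check: (A − (-2)·I) v_1 = (0, 0, 0, 0)ᵀ = 0. ✓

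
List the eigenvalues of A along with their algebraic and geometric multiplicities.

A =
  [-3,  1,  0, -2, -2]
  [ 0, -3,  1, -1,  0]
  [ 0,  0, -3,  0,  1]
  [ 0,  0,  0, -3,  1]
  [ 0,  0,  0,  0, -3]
λ = -3: alg = 5, geom = 2

Step 1 — factor the characteristic polynomial to read off the algebraic multiplicities:
  χ_A(x) = (x + 3)^5

Step 2 — compute geometric multiplicities via the rank-nullity identity g(λ) = n − rank(A − λI):
  rank(A − (-3)·I) = 3, so dim ker(A − (-3)·I) = n − 3 = 2

Summary:
  λ = -3: algebraic multiplicity = 5, geometric multiplicity = 2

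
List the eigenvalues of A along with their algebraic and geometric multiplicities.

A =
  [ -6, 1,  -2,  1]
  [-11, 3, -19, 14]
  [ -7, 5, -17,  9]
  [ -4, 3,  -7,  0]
λ = -5: alg = 4, geom = 2

Step 1 — factor the characteristic polynomial to read off the algebraic multiplicities:
  χ_A(x) = (x + 5)^4

Step 2 — compute geometric multiplicities via the rank-nullity identity g(λ) = n − rank(A − λI):
  rank(A − (-5)·I) = 2, so dim ker(A − (-5)·I) = n − 2 = 2

Summary:
  λ = -5: algebraic multiplicity = 4, geometric multiplicity = 2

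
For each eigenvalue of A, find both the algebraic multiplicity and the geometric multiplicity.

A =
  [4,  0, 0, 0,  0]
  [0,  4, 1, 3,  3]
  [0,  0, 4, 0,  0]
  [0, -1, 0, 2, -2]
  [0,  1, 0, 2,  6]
λ = 4: alg = 5, geom = 3

Step 1 — factor the characteristic polynomial to read off the algebraic multiplicities:
  χ_A(x) = (x - 4)^5

Step 2 — compute geometric multiplicities via the rank-nullity identity g(λ) = n − rank(A − λI):
  rank(A − (4)·I) = 2, so dim ker(A − (4)·I) = n − 2 = 3

Summary:
  λ = 4: algebraic multiplicity = 5, geometric multiplicity = 3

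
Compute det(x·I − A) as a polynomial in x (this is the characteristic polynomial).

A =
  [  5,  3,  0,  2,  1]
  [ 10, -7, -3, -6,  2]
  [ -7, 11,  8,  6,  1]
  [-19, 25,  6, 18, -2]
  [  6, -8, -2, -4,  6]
x^5 - 30*x^4 + 360*x^3 - 2160*x^2 + 6480*x - 7776

Expanding det(x·I − A) (e.g. by cofactor expansion or by noting that A is similar to its Jordan form J, which has the same characteristic polynomial as A) gives
  χ_A(x) = x^5 - 30*x^4 + 360*x^3 - 2160*x^2 + 6480*x - 7776
which factors as (x - 6)^5. The eigenvalues (with algebraic multiplicities) are λ = 6 with multiplicity 5.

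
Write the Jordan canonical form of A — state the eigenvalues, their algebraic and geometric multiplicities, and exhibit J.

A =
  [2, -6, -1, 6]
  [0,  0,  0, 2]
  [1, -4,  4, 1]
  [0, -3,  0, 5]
J_1(2) ⊕ J_3(3)

The characteristic polynomial is
  det(x·I − A) = x^4 - 11*x^3 + 45*x^2 - 81*x + 54 = (x - 3)^3*(x - 2)

Eigenvalues and multiplicities (the geometric multiplicity of λ is n − rank(A − λI), which equals the number of Jordan blocks for λ):
  λ = 2: algebraic multiplicity = 1, geometric multiplicity = 1
  λ = 3: algebraic multiplicity = 3, geometric multiplicity = 1

Determining the block sizes for each eigenvalue:
  λ = 2: one block (gm = 1), so the single block has size am = 1 → block sizes [1]
  λ = 3: one block (gm = 1), so the single block has size am = 3 → block sizes [3]

Assembling the blocks gives a Jordan form
J =
  [2, 0, 0, 0]
  [0, 3, 1, 0]
  [0, 0, 3, 1]
  [0, 0, 0, 3]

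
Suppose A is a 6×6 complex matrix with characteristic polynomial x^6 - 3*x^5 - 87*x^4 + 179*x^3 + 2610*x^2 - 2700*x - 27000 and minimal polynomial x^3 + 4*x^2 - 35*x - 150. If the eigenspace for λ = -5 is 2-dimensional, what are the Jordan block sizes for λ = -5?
Block sizes for λ = -5: [2, 1]

Step 1 — from the characteristic polynomial, algebraic multiplicity of λ = -5 is 3. From dim ker(A − (-5)·I) = 2, there are exactly 2 Jordan blocks for λ = -5.
Step 2 — from the minimal polynomial, the factor (x + 5)^2 tells us the largest block for λ = -5 has size 2.
Step 3 — with total size 3, 2 blocks, and largest block 2, the block sizes (in nonincreasing order) are [2, 1].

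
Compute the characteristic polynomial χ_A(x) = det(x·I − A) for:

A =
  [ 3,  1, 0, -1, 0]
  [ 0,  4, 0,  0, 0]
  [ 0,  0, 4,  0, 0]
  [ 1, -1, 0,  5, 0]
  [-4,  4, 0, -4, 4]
x^5 - 20*x^4 + 160*x^3 - 640*x^2 + 1280*x - 1024

Expanding det(x·I − A) (e.g. by cofactor expansion or by noting that A is similar to its Jordan form J, which has the same characteristic polynomial as A) gives
  χ_A(x) = x^5 - 20*x^4 + 160*x^3 - 640*x^2 + 1280*x - 1024
which factors as (x - 4)^5. The eigenvalues (with algebraic multiplicities) are λ = 4 with multiplicity 5.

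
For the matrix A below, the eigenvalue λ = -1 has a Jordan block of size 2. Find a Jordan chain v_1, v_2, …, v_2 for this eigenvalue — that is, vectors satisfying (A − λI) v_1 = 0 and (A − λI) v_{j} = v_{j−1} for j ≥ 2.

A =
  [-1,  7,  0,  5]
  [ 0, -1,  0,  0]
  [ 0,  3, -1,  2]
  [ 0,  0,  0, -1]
A Jordan chain for λ = -1 of length 2:
v_1 = (7, 0, 3, 0)ᵀ
v_2 = (0, 1, 0, 0)ᵀ

Let N = A − (-1)·I. We want v_2 with N^2 v_2 = 0 but N^1 v_2 ≠ 0; then v_{j-1} := N · v_j for j = 2, …, 2.

Pick v_2 = (0, 1, 0, 0)ᵀ.
Then v_1 = N · v_2 = (7, 0, 3, 0)ᵀ.

Sanity check: (A − (-1)·I) v_1 = (0, 0, 0, 0)ᵀ = 0. ✓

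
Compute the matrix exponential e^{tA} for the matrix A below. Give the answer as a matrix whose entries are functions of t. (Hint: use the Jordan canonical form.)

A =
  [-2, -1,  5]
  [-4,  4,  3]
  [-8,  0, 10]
e^{tA} =
  [-6*t*exp(4*t) + exp(4*t), 3*t^2*exp(4*t) - t*exp(4*t), -3*t^2*exp(4*t)/2 + 5*t*exp(4*t)]
  [-4*t*exp(4*t), 2*t^2*exp(4*t) + exp(4*t), -t^2*exp(4*t) + 3*t*exp(4*t)]
  [-8*t*exp(4*t), 4*t^2*exp(4*t), -2*t^2*exp(4*t) + 6*t*exp(4*t) + exp(4*t)]

Strategy: write A = P · J · P⁻¹ where J is a Jordan canonical form, so e^{tA} = P · e^{tJ} · P⁻¹, and e^{tJ} can be computed block-by-block.

A has Jordan form
J =
  [4, 1, 0]
  [0, 4, 1]
  [0, 0, 4]
(up to reordering of blocks).

Per-block formulas:
  For a 3×3 Jordan block J_3(4): exp(t · J_3(4)) = e^(4t)·(I + t·N + (t^2/2)·N^2), where N is the 3×3 nilpotent shift.

After assembling e^{tJ} and conjugating by P, we get:

e^{tA} =
  [-6*t*exp(4*t) + exp(4*t), 3*t^2*exp(4*t) - t*exp(4*t), -3*t^2*exp(4*t)/2 + 5*t*exp(4*t)]
  [-4*t*exp(4*t), 2*t^2*exp(4*t) + exp(4*t), -t^2*exp(4*t) + 3*t*exp(4*t)]
  [-8*t*exp(4*t), 4*t^2*exp(4*t), -2*t^2*exp(4*t) + 6*t*exp(4*t) + exp(4*t)]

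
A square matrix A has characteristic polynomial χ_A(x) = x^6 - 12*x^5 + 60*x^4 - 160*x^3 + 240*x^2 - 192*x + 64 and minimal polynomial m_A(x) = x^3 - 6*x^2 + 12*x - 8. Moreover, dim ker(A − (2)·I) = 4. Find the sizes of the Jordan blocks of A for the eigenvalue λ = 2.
Block sizes for λ = 2: [3, 1, 1, 1]

Step 1 — from the characteristic polynomial, algebraic multiplicity of λ = 2 is 6. From dim ker(A − (2)·I) = 4, there are exactly 4 Jordan blocks for λ = 2.
Step 2 — from the minimal polynomial, the factor (x − 2)^3 tells us the largest block for λ = 2 has size 3.
Step 3 — with total size 6, 4 blocks, and largest block 3, the block sizes (in nonincreasing order) are [3, 1, 1, 1].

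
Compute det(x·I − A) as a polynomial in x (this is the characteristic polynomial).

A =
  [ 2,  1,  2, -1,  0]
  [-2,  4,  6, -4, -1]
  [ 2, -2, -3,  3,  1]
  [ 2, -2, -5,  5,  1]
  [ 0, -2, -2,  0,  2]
x^5 - 10*x^4 + 40*x^3 - 80*x^2 + 80*x - 32

Expanding det(x·I − A) (e.g. by cofactor expansion or by noting that A is similar to its Jordan form J, which has the same characteristic polynomial as A) gives
  χ_A(x) = x^5 - 10*x^4 + 40*x^3 - 80*x^2 + 80*x - 32
which factors as (x - 2)^5. The eigenvalues (with algebraic multiplicities) are λ = 2 with multiplicity 5.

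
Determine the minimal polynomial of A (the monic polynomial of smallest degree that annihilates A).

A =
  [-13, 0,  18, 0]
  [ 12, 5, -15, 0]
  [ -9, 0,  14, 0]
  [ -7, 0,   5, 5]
x^3 - 6*x^2 - 15*x + 100

The characteristic polynomial is χ_A(x) = (x - 5)^3*(x + 4), so the eigenvalues are known. The minimal polynomial is
  m_A(x) = Π_λ (x − λ)^{k_λ}
where k_λ is the size of the *largest* Jordan block for λ (equivalently, the smallest k with (A − λI)^k v = 0 for every generalised eigenvector v of λ).

  λ = -4: largest Jordan block has size 1, contributing (x + 4)
  λ = 5: largest Jordan block has size 2, contributing (x − 5)^2

So m_A(x) = (x - 5)^2*(x + 4) = x^3 - 6*x^2 - 15*x + 100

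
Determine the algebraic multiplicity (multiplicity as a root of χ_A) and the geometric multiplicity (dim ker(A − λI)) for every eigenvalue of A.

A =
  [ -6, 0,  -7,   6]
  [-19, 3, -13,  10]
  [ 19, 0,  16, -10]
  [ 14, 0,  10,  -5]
λ = -1: alg = 1, geom = 1; λ = 3: alg = 3, geom = 2

Step 1 — factor the characteristic polynomial to read off the algebraic multiplicities:
  χ_A(x) = (x - 3)^3*(x + 1)

Step 2 — compute geometric multiplicities via the rank-nullity identity g(λ) = n − rank(A − λI):
  rank(A − (-1)·I) = 3, so dim ker(A − (-1)·I) = n − 3 = 1
  rank(A − (3)·I) = 2, so dim ker(A − (3)·I) = n − 2 = 2

Summary:
  λ = -1: algebraic multiplicity = 1, geometric multiplicity = 1
  λ = 3: algebraic multiplicity = 3, geometric multiplicity = 2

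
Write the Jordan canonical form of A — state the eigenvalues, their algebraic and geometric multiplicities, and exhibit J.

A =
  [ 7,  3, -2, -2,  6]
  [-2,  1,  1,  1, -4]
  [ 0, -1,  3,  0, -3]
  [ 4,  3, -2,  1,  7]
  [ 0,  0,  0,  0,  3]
J_3(3) ⊕ J_2(3)

The characteristic polynomial is
  det(x·I − A) = x^5 - 15*x^4 + 90*x^3 - 270*x^2 + 405*x - 243 = (x - 3)^5

Eigenvalues and multiplicities (the geometric multiplicity of λ is n − rank(A − λI), which equals the number of Jordan blocks for λ):
  λ = 3: algebraic multiplicity = 5, geometric multiplicity = 2

Determining the block sizes for each eigenvalue:
  λ = 3: with am = 5 and gm = 2, the partition is not yet determined (e.g. several partitions of 5 into 2 parts exist). Let N = A − (3)·I. Computing rank(N^1) = 3, rank(N^2) = 1, rank(N^3) = 0; the number of blocks of size ≥ j is rank(N^{j−1}) − rank(N^j), giving [2, 2, 1]. So we have 1 block(s) of size 3, 1 block(s) of size 2 → block sizes [3, 2]

Assembling the blocks gives a Jordan form
J =
  [3, 1, 0, 0, 0]
  [0, 3, 1, 0, 0]
  [0, 0, 3, 0, 0]
  [0, 0, 0, 3, 1]
  [0, 0, 0, 0, 3]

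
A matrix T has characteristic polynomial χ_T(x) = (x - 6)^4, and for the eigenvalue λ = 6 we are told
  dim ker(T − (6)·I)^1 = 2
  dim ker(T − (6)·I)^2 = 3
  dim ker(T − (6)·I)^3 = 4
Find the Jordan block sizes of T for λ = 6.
Block sizes for λ = 6: [3, 1]

From the dimensions of kernels of powers, the number of Jordan blocks of size at least j is d_j − d_{j−1} where d_j = dim ker(N^j) (with d_0 = 0). Computing the differences gives [2, 1, 1].
The number of blocks of size exactly k is (#blocks of size ≥ k) − (#blocks of size ≥ k + 1), so the partition is: 1 block(s) of size 1, 1 block(s) of size 3.
In nonincreasing order the block sizes are [3, 1].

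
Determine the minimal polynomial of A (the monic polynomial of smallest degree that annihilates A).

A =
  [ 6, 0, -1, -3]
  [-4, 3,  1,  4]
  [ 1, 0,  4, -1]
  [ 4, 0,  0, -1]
x^3 - 9*x^2 + 27*x - 27

The characteristic polynomial is χ_A(x) = (x - 3)^4, so the eigenvalues are known. The minimal polynomial is
  m_A(x) = Π_λ (x − λ)^{k_λ}
where k_λ is the size of the *largest* Jordan block for λ (equivalently, the smallest k with (A − λI)^k v = 0 for every generalised eigenvector v of λ).

  λ = 3: largest Jordan block has size 3, contributing (x − 3)^3

So m_A(x) = (x - 3)^3 = x^3 - 9*x^2 + 27*x - 27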